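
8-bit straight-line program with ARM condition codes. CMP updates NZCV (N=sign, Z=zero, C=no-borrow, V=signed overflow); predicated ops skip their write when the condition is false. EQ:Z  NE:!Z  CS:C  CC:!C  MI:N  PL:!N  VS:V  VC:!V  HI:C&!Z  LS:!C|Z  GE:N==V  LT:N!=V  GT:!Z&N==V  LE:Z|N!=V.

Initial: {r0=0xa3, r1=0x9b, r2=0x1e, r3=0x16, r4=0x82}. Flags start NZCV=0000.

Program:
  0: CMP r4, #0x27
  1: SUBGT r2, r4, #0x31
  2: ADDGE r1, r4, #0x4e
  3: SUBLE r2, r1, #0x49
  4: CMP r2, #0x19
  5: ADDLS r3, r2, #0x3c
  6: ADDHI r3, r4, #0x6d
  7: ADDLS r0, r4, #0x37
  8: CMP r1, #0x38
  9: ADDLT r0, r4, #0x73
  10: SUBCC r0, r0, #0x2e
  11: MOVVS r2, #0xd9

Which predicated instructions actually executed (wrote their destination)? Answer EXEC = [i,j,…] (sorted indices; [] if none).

EXEC = [3,6,9,11]

0: ✓ CMP  NZCV=0011
1: · SUBGT
2: · ADDGE
3: ✓ SUBLE  r2←0x52
4: ✓ CMP  NZCV=0010
5: · ADDLS
6: ✓ ADDHI  r3←0xef
7: · ADDLS
8: ✓ CMP  NZCV=0011
9: ✓ ADDLT  r0←0xf5
10: · SUBCC
11: ✓ MOVVS  r2←0xd9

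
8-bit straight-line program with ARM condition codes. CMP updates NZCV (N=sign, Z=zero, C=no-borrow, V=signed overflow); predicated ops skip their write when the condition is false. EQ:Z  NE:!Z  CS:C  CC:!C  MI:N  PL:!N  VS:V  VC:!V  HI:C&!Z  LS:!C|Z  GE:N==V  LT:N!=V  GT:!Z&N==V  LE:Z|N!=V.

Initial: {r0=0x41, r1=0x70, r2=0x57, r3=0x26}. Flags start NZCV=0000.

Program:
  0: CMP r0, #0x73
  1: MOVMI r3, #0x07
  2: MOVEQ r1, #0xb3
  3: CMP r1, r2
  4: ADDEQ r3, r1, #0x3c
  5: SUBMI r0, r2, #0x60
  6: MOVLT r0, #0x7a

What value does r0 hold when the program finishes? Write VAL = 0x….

[0] flags=1000 → (cmp)
[1] flags=1000 MI?T → r3=0x07
[2] flags=1000 EQ?F → skip
[3] flags=0010 → (cmp)
[4] flags=0010 EQ?F → skip
[5] flags=0010 MI?F → skip
[6] flags=0010 LT?F → skip

VAL = 0x41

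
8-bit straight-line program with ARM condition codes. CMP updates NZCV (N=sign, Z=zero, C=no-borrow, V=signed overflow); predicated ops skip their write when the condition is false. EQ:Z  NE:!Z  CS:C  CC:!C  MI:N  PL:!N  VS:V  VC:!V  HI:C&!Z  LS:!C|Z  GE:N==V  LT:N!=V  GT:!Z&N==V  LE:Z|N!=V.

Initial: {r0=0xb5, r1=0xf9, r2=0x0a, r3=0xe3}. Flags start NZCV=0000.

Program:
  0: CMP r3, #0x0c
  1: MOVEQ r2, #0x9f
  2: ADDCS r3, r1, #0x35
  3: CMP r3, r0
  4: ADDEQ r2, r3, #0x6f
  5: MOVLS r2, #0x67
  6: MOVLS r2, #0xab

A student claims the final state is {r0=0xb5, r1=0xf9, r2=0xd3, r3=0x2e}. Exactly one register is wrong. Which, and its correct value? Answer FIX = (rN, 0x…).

FIX = (r2, 0xab)

0: ✓ CMP  NZCV=1010
1: · MOVEQ
2: ✓ ADDCS  r3←0x2e
3: ✓ CMP  NZCV=0000
4: · ADDEQ
5: ✓ MOVLS  r2←0x67
6: ✓ MOVLS  r2←0xab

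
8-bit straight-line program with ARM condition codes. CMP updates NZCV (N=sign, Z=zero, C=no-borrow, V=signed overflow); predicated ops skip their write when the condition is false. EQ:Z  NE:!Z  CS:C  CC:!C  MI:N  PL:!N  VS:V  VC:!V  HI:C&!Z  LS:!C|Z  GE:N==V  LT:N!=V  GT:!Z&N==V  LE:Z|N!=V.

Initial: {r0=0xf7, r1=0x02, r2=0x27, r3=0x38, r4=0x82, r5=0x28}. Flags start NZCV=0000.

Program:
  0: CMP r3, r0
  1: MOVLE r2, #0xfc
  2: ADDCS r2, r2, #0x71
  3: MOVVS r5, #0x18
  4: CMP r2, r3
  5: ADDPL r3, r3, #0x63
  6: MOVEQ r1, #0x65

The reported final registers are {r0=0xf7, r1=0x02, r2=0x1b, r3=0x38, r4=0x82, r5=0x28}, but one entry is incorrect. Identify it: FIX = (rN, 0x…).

[0] flags=0000 → (cmp)
[1] flags=0000 LE?F → skip
[2] flags=0000 CS?F → skip
[3] flags=0000 VS?F → skip
[4] flags=1000 → (cmp)
[5] flags=1000 PL?F → skip
[6] flags=1000 EQ?F → skip

FIX = (r2, 0x27)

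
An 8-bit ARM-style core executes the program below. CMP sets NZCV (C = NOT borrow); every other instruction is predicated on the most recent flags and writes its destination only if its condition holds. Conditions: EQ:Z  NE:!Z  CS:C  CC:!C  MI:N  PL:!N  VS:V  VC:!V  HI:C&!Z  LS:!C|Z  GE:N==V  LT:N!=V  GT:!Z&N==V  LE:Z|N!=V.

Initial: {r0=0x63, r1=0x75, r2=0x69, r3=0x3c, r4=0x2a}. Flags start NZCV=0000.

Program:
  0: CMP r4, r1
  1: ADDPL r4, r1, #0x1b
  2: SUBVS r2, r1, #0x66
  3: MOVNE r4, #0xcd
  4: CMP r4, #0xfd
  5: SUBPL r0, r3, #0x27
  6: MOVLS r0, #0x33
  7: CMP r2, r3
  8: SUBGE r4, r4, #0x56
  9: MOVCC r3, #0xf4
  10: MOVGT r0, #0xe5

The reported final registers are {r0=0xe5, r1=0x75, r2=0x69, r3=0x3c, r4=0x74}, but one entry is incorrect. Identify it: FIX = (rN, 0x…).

[0] flags=1000 → (cmp)
[1] flags=1000 PL?F → skip
[2] flags=1000 VS?F → skip
[3] flags=1000 NE?T → r4=0xcd
[4] flags=1000 → (cmp)
[5] flags=1000 PL?F → skip
[6] flags=1000 LS?T → r0=0x33
[7] flags=0010 → (cmp)
[8] flags=0010 GE?T → r4=0x77
[9] flags=0010 CC?F → skip
[10] flags=0010 GT?T → r0=0xe5

FIX = (r4, 0x77)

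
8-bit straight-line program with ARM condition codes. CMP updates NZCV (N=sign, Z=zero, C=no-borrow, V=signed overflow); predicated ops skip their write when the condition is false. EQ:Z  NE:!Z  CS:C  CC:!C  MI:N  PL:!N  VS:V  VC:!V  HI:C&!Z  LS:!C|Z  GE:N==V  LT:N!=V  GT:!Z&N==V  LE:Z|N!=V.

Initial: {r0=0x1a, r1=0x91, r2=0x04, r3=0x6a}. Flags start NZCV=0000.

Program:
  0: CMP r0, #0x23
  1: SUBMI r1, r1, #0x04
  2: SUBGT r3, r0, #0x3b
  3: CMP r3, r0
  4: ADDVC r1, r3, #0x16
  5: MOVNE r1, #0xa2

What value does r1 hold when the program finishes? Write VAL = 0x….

[0] flags=1000 → (cmp)
[1] flags=1000 MI?T → r1=0x8d
[2] flags=1000 GT?F → skip
[3] flags=0010 → (cmp)
[4] flags=0010 VC?T → r1=0x80
[5] flags=0010 NE?T → r1=0xa2

VAL = 0xa2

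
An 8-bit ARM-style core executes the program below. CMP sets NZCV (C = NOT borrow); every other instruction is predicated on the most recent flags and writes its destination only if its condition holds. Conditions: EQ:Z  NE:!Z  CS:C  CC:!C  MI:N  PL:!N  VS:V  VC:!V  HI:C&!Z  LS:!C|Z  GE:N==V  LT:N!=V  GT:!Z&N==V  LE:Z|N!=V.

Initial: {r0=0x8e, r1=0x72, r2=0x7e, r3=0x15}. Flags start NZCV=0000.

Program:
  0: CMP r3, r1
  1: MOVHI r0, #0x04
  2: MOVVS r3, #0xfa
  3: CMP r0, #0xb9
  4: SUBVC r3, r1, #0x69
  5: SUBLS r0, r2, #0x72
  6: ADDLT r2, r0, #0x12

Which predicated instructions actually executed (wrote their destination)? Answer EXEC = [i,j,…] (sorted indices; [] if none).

EXEC = [4,5,6]

0: ✓ CMP  NZCV=1000
1: · MOVHI
2: · MOVVS
3: ✓ CMP  NZCV=1000
4: ✓ SUBVC  r3←0x09
5: ✓ SUBLS  r0←0x0c
6: ✓ ADDLT  r2←0x1e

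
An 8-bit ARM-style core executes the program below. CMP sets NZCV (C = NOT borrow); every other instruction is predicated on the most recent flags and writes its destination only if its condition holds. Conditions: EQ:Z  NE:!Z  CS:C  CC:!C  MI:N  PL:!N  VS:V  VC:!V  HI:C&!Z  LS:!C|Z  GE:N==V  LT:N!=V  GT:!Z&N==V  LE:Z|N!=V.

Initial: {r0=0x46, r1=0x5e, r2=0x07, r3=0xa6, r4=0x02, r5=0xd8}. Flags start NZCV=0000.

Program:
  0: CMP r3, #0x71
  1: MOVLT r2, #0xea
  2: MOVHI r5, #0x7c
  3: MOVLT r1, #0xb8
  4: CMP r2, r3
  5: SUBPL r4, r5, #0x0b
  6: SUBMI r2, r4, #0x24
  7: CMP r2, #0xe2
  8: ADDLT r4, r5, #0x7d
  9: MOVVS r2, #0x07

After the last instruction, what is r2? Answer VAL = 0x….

0: ✓ CMP  NZCV=0011
1: ✓ MOVLT  r2←0xea
2: ✓ MOVHI  r5←0x7c
3: ✓ MOVLT  r1←0xb8
4: ✓ CMP  NZCV=0010
5: ✓ SUBPL  r4←0x71
6: · SUBMI
7: ✓ CMP  NZCV=0010
8: · ADDLT
9: · MOVVS

VAL = 0xea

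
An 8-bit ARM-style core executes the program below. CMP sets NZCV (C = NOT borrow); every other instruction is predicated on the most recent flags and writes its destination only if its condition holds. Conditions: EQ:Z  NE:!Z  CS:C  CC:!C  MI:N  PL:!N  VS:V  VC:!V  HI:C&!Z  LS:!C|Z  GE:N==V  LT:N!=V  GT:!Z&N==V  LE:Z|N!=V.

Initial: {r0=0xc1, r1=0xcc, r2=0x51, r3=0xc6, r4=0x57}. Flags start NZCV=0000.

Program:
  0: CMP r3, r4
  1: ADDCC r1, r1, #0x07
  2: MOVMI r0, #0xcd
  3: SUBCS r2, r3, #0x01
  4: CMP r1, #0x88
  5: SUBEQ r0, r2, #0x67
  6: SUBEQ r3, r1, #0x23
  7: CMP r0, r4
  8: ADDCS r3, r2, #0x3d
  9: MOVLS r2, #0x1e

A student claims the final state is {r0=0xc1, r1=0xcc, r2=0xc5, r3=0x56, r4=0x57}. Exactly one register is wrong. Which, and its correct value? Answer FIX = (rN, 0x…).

[0] flags=0011 → (cmp)
[1] flags=0011 CC?F → skip
[2] flags=0011 MI?F → skip
[3] flags=0011 CS?T → r2=0xc5
[4] flags=0010 → (cmp)
[5] flags=0010 EQ?F → skip
[6] flags=0010 EQ?F → skip
[7] flags=0011 → (cmp)
[8] flags=0011 CS?T → r3=0x02
[9] flags=0011 LS?F → skip

FIX = (r3, 0x02)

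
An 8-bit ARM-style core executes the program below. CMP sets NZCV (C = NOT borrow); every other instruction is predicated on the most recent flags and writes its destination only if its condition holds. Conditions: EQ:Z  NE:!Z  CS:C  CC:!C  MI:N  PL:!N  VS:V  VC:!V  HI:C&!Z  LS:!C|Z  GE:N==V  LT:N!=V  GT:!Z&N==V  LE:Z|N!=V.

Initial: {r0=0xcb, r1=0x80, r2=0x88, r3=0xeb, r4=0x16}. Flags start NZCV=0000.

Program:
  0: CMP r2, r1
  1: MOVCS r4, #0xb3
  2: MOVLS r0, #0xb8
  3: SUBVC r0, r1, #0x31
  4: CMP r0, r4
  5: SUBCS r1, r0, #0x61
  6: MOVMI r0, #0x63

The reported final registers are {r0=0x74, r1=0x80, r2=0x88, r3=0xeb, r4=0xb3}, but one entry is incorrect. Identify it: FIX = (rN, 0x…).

0: ✓ CMP  NZCV=0010
1: ✓ MOVCS  r4←0xb3
2: · MOVLS
3: ✓ SUBVC  r0←0x4f
4: ✓ CMP  NZCV=1001
5: · SUBCS
6: ✓ MOVMI  r0←0x63

FIX = (r0, 0x63)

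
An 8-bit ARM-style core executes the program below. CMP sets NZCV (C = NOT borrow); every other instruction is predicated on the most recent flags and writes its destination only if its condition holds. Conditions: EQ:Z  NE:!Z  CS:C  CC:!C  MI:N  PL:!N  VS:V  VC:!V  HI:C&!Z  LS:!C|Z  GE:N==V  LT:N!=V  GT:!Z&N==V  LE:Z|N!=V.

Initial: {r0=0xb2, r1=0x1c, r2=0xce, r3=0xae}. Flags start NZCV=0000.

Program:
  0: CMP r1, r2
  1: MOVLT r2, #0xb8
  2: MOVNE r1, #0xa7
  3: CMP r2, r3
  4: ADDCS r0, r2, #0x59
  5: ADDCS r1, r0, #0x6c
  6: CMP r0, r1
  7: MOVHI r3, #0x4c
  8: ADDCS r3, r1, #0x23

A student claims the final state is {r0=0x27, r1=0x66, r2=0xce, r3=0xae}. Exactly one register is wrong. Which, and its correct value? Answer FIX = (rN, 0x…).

0: ✓ CMP  NZCV=0000
1: · MOVLT
2: ✓ MOVNE  r1←0xa7
3: ✓ CMP  NZCV=0010
4: ✓ ADDCS  r0←0x27
5: ✓ ADDCS  r1←0x93
6: ✓ CMP  NZCV=1001
7: · MOVHI
8: · ADDCS

FIX = (r1, 0x93)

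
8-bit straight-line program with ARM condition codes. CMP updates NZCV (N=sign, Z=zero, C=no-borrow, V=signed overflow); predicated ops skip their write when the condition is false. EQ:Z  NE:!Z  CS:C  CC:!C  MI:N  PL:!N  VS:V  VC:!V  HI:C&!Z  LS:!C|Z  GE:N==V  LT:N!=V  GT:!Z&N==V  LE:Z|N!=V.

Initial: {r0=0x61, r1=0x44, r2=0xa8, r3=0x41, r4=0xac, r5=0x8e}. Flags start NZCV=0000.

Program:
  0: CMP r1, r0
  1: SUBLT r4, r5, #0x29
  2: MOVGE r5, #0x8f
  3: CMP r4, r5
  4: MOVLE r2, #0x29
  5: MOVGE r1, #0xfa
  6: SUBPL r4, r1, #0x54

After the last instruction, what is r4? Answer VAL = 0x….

VAL = 0x65

0: ✓ CMP  NZCV=1000
1: ✓ SUBLT  r4←0x65
2: · MOVGE
3: ✓ CMP  NZCV=1001
4: · MOVLE
5: ✓ MOVGE  r1←0xfa
6: · SUBPL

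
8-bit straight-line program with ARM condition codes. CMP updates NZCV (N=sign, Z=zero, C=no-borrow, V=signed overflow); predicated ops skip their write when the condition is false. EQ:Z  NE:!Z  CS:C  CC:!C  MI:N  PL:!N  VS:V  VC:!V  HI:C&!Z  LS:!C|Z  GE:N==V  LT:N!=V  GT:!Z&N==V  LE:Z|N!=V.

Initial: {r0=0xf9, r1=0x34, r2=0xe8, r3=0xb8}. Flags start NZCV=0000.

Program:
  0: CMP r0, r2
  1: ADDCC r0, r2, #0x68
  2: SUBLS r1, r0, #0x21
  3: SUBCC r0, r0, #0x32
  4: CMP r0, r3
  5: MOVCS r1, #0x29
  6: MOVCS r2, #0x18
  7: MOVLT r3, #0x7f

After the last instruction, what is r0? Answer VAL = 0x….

[0] flags=0010 → (cmp)
[1] flags=0010 CC?F → skip
[2] flags=0010 LS?F → skip
[3] flags=0010 CC?F → skip
[4] flags=0010 → (cmp)
[5] flags=0010 CS?T → r1=0x29
[6] flags=0010 CS?T → r2=0x18
[7] flags=0010 LT?F → skip

VAL = 0xf9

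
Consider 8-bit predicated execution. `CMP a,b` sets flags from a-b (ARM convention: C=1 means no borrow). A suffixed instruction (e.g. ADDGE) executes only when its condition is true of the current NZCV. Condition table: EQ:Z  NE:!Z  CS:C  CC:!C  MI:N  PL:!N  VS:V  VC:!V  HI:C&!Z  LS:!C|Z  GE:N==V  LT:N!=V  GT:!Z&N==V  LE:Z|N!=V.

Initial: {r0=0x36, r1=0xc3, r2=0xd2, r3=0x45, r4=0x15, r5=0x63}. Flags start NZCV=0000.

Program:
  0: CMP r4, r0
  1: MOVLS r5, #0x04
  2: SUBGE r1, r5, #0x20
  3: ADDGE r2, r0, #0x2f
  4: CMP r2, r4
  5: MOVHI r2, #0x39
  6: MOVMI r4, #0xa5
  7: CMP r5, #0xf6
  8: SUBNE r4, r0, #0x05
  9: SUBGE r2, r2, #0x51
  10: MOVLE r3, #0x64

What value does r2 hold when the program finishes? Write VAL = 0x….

VAL = 0xe8

0: ✓ CMP  NZCV=1000
1: ✓ MOVLS  r5←0x04
2: · SUBGE
3: · ADDGE
4: ✓ CMP  NZCV=1010
5: ✓ MOVHI  r2←0x39
6: ✓ MOVMI  r4←0xa5
7: ✓ CMP  NZCV=0000
8: ✓ SUBNE  r4←0x31
9: ✓ SUBGE  r2←0xe8
10: · MOVLE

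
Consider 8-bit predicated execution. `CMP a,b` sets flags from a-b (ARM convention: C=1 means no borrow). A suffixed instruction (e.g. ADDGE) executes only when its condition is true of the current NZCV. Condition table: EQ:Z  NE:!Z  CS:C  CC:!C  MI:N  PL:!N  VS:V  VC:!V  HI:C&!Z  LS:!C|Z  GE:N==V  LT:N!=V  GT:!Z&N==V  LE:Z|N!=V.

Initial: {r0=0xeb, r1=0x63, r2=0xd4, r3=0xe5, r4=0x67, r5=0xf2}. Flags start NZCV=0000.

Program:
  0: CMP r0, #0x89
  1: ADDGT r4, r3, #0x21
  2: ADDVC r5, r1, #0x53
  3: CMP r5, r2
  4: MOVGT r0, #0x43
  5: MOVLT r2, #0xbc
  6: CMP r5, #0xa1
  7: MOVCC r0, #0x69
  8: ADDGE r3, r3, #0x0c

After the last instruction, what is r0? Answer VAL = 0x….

0: ✓ CMP  NZCV=0010
1: ✓ ADDGT  r4←0x06
2: ✓ ADDVC  r5←0xb6
3: ✓ CMP  NZCV=1000
4: · MOVGT
5: ✓ MOVLT  r2←0xbc
6: ✓ CMP  NZCV=0010
7: · MOVCC
8: ✓ ADDGE  r3←0xf1

VAL = 0xeb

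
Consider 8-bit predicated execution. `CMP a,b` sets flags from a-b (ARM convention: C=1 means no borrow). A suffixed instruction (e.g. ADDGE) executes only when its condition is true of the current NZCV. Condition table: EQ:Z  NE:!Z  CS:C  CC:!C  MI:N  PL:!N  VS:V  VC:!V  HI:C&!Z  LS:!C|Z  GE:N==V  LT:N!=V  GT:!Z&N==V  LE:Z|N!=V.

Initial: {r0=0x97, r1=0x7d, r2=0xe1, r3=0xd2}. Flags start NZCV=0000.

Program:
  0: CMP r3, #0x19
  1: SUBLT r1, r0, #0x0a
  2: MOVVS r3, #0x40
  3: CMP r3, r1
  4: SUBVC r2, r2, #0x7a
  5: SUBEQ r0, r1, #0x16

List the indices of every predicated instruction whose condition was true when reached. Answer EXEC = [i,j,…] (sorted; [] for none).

EXEC = [1,4]

0: ✓ CMP  NZCV=1010
1: ✓ SUBLT  r1←0x8d
2: · MOVVS
3: ✓ CMP  NZCV=0010
4: ✓ SUBVC  r2←0x67
5: · SUBEQ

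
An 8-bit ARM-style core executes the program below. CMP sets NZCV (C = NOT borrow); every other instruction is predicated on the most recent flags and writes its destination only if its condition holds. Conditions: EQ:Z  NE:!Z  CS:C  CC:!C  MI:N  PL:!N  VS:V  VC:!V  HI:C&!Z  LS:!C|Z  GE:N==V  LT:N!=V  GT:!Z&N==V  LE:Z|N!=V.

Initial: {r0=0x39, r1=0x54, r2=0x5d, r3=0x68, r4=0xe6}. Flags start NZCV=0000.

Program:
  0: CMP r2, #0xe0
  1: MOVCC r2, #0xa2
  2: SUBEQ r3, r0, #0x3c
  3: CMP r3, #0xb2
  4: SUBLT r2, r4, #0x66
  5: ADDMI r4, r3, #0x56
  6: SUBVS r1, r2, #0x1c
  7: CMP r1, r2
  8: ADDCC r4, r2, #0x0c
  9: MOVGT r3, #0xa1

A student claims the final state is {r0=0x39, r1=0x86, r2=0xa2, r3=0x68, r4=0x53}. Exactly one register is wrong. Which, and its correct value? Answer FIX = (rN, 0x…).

0: ✓ CMP  NZCV=0000
1: ✓ MOVCC  r2←0xa2
2: · SUBEQ
3: ✓ CMP  NZCV=1001
4: · SUBLT
5: ✓ ADDMI  r4←0xbe
6: ✓ SUBVS  r1←0x86
7: ✓ CMP  NZCV=1000
8: ✓ ADDCC  r4←0xae
9: · MOVGT

FIX = (r4, 0xae)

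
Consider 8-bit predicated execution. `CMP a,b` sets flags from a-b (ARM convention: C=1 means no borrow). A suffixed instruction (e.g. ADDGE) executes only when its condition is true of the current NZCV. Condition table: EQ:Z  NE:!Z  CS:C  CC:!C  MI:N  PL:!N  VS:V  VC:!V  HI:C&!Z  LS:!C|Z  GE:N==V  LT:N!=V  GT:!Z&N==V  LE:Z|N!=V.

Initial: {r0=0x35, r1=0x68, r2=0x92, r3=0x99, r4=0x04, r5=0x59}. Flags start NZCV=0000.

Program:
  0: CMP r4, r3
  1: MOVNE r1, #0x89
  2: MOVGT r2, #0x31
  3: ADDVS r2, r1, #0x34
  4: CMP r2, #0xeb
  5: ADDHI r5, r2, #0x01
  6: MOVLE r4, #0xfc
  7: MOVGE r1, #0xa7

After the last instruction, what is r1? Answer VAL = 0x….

[0] flags=0000 → (cmp)
[1] flags=0000 NE?T → r1=0x89
[2] flags=0000 GT?T → r2=0x31
[3] flags=0000 VS?F → skip
[4] flags=0000 → (cmp)
[5] flags=0000 HI?F → skip
[6] flags=0000 LE?F → skip
[7] flags=0000 GE?T → r1=0xa7

VAL = 0xa7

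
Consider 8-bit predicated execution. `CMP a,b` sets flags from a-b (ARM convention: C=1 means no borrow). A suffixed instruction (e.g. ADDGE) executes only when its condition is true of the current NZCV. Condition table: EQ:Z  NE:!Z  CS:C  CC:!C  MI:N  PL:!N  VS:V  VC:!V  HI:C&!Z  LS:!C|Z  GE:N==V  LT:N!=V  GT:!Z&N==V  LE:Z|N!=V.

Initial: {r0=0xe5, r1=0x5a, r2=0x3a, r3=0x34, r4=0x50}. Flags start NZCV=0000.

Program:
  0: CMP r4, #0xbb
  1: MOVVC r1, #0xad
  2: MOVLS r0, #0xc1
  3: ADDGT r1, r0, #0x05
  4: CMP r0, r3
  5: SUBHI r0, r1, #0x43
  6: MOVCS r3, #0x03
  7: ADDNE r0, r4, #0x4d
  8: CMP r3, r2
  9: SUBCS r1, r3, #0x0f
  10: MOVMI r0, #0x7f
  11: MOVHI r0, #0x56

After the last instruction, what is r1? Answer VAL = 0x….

[0] flags=1001 → (cmp)
[1] flags=1001 VC?F → skip
[2] flags=1001 LS?T → r0=0xc1
[3] flags=1001 GT?T → r1=0xc6
[4] flags=1010 → (cmp)
[5] flags=1010 HI?T → r0=0x83
[6] flags=1010 CS?T → r3=0x03
[7] flags=1010 NE?T → r0=0x9d
[8] flags=1000 → (cmp)
[9] flags=1000 CS?F → skip
[10] flags=1000 MI?T → r0=0x7f
[11] flags=1000 HI?F → skip

VAL = 0xc6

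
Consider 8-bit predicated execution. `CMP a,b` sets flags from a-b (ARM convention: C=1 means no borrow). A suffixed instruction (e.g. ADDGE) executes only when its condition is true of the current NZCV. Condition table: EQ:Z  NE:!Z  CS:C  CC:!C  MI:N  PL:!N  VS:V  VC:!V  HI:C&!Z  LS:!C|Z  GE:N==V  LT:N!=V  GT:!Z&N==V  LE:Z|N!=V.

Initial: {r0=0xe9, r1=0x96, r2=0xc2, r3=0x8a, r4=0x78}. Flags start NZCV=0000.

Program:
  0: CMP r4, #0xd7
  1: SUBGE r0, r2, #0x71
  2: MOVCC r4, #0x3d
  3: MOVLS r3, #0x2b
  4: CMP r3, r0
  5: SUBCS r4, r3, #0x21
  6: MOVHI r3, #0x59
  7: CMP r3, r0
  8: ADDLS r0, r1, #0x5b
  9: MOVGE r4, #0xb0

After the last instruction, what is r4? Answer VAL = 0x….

VAL = 0x3d

[0] flags=1001 → (cmp)
[1] flags=1001 GE?T → r0=0x51
[2] flags=1001 CC?T → r4=0x3d
[3] flags=1001 LS?T → r3=0x2b
[4] flags=1000 → (cmp)
[5] flags=1000 CS?F → skip
[6] flags=1000 HI?F → skip
[7] flags=1000 → (cmp)
[8] flags=1000 LS?T → r0=0xf1
[9] flags=1000 GE?F → skip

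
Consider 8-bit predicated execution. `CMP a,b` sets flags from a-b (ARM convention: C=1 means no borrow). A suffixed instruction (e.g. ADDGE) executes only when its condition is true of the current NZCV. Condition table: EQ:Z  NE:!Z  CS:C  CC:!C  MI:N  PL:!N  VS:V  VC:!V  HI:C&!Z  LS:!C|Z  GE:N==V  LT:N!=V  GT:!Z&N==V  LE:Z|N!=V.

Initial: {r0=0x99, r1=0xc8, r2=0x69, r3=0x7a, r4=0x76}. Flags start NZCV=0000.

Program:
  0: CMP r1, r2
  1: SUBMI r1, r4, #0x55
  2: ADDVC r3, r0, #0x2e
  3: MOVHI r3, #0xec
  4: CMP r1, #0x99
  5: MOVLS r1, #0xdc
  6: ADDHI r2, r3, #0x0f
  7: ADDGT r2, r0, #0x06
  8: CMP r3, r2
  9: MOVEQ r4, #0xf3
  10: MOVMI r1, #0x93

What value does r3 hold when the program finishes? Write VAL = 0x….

0: ✓ CMP  NZCV=0011
1: · SUBMI
2: · ADDVC
3: ✓ MOVHI  r3←0xec
4: ✓ CMP  NZCV=0010
5: · MOVLS
6: ✓ ADDHI  r2←0xfb
7: ✓ ADDGT  r2←0x9f
8: ✓ CMP  NZCV=0010
9: · MOVEQ
10: · MOVMI

VAL = 0xec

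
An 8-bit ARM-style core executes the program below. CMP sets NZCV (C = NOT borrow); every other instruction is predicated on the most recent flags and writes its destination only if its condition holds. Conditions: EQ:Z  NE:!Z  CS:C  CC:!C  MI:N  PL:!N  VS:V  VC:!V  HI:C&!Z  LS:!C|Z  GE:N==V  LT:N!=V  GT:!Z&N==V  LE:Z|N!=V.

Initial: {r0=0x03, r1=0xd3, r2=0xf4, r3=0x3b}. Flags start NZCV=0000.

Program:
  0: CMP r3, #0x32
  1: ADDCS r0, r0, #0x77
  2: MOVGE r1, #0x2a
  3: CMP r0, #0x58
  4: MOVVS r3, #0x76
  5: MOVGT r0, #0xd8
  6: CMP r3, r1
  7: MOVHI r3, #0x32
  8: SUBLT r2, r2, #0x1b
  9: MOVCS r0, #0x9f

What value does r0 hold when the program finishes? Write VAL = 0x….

VAL = 0x9f

[0] flags=0010 → (cmp)
[1] flags=0010 CS?T → r0=0x7a
[2] flags=0010 GE?T → r1=0x2a
[3] flags=0010 → (cmp)
[4] flags=0010 VS?F → skip
[5] flags=0010 GT?T → r0=0xd8
[6] flags=0010 → (cmp)
[7] flags=0010 HI?T → r3=0x32
[8] flags=0010 LT?F → skip
[9] flags=0010 CS?T → r0=0x9f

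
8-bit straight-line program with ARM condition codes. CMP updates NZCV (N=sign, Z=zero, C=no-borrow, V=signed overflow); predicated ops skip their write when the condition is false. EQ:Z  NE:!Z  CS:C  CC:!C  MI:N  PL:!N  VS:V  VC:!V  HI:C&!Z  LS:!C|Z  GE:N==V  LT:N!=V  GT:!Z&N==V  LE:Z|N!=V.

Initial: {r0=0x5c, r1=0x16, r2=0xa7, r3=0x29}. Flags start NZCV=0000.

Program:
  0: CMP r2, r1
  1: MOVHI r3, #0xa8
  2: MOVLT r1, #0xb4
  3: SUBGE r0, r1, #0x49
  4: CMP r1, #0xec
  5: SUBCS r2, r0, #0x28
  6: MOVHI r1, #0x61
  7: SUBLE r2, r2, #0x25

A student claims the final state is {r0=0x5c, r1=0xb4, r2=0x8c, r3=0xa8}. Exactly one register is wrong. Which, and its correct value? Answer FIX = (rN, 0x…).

[0] flags=1010 → (cmp)
[1] flags=1010 HI?T → r3=0xa8
[2] flags=1010 LT?T → r1=0xb4
[3] flags=1010 GE?F → skip
[4] flags=1000 → (cmp)
[5] flags=1000 CS?F → skip
[6] flags=1000 HI?F → skip
[7] flags=1000 LE?T → r2=0x82

FIX = (r2, 0x82)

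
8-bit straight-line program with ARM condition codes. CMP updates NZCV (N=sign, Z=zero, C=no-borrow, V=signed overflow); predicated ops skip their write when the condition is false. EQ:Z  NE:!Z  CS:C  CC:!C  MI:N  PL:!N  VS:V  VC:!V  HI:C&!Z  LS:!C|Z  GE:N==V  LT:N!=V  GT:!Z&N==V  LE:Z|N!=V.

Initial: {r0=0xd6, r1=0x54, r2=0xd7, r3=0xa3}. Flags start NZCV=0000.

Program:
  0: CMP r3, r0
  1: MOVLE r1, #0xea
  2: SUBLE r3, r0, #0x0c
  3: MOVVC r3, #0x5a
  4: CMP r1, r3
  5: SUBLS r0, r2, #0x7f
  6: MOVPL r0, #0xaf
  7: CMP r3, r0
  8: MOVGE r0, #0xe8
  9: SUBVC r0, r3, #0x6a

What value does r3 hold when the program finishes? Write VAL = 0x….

0: ✓ CMP  NZCV=1000
1: ✓ MOVLE  r1←0xea
2: ✓ SUBLE  r3←0xca
3: ✓ MOVVC  r3←0x5a
4: ✓ CMP  NZCV=1010
5: · SUBLS
6: · MOVPL
7: ✓ CMP  NZCV=1001
8: ✓ MOVGE  r0←0xe8
9: · SUBVC

VAL = 0x5a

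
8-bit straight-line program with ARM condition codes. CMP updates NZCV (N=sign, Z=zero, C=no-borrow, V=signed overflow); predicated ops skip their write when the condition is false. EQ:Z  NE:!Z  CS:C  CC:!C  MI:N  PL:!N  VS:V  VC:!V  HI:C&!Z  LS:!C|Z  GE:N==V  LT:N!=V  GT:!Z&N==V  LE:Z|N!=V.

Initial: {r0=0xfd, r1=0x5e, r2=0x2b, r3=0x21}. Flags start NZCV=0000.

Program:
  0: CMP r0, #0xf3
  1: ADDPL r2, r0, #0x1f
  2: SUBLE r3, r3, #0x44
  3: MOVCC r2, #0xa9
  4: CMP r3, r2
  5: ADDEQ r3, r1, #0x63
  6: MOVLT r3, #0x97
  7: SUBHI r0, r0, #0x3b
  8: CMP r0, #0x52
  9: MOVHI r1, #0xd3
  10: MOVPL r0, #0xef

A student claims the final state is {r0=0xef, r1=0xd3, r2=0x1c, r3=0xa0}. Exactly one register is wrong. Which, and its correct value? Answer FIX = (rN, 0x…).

[0] flags=0010 → (cmp)
[1] flags=0010 PL?T → r2=0x1c
[2] flags=0010 LE?F → skip
[3] flags=0010 CC?F → skip
[4] flags=0010 → (cmp)
[5] flags=0010 EQ?F → skip
[6] flags=0010 LT?F → skip
[7] flags=0010 HI?T → r0=0xc2
[8] flags=0011 → (cmp)
[9] flags=0011 HI?T → r1=0xd3
[10] flags=0011 PL?T → r0=0xef

FIX = (r3, 0x21)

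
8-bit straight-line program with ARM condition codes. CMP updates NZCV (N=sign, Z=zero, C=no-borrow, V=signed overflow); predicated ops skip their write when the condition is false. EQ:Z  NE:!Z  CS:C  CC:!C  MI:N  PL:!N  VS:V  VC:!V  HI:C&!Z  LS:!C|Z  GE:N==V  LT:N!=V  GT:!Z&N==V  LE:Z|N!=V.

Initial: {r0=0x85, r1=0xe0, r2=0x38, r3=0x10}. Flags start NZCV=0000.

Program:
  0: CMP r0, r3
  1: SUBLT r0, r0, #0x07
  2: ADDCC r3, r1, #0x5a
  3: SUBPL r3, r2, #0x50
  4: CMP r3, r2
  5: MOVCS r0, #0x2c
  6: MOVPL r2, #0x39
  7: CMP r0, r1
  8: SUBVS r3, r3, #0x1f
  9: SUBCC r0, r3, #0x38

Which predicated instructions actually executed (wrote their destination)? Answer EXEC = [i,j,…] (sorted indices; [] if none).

0: ✓ CMP  NZCV=0011
1: ✓ SUBLT  r0←0x7e
2: · ADDCC
3: ✓ SUBPL  r3←0xe8
4: ✓ CMP  NZCV=1010
5: ✓ MOVCS  r0←0x2c
6: · MOVPL
7: ✓ CMP  NZCV=0000
8: · SUBVS
9: ✓ SUBCC  r0←0xb0

EXEC = [1,3,5,9]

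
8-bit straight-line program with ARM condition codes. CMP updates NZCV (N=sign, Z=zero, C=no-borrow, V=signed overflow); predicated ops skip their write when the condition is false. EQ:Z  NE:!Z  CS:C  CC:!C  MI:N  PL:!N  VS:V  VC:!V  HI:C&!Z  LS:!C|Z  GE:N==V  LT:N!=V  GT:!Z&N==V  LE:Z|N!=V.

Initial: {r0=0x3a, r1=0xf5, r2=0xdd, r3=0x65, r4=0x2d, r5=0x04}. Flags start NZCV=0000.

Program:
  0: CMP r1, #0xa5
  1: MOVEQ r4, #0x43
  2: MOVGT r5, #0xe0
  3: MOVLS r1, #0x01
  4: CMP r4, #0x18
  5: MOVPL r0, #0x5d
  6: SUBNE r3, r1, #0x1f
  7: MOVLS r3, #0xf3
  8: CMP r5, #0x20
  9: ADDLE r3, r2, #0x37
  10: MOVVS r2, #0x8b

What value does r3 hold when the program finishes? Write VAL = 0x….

VAL = 0x14

[0] flags=0010 → (cmp)
[1] flags=0010 EQ?F → skip
[2] flags=0010 GT?T → r5=0xe0
[3] flags=0010 LS?F → skip
[4] flags=0010 → (cmp)
[5] flags=0010 PL?T → r0=0x5d
[6] flags=0010 NE?T → r3=0xd6
[7] flags=0010 LS?F → skip
[8] flags=1010 → (cmp)
[9] flags=1010 LE?T → r3=0x14
[10] flags=1010 VS?F → skip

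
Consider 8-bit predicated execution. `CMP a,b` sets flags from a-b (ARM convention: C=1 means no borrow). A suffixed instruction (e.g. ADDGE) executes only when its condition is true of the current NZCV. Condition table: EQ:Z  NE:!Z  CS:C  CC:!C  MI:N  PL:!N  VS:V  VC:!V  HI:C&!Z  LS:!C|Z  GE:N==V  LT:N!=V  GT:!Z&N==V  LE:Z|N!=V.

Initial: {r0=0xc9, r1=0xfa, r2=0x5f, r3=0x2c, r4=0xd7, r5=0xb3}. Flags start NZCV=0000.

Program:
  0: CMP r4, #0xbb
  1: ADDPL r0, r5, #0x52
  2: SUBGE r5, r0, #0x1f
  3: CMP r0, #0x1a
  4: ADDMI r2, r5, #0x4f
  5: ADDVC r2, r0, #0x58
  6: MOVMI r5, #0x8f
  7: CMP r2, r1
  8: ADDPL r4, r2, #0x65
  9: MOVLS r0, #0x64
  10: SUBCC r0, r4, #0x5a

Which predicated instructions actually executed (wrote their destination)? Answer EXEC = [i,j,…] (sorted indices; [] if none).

0: ✓ CMP  NZCV=0010
1: ✓ ADDPL  r0←0x05
2: ✓ SUBGE  r5←0xe6
3: ✓ CMP  NZCV=1000
4: ✓ ADDMI  r2←0x35
5: ✓ ADDVC  r2←0x5d
6: ✓ MOVMI  r5←0x8f
7: ✓ CMP  NZCV=0000
8: ✓ ADDPL  r4←0xc2
9: ✓ MOVLS  r0←0x64
10: ✓ SUBCC  r0←0x68

EXEC = [1,2,4,5,6,8,9,10]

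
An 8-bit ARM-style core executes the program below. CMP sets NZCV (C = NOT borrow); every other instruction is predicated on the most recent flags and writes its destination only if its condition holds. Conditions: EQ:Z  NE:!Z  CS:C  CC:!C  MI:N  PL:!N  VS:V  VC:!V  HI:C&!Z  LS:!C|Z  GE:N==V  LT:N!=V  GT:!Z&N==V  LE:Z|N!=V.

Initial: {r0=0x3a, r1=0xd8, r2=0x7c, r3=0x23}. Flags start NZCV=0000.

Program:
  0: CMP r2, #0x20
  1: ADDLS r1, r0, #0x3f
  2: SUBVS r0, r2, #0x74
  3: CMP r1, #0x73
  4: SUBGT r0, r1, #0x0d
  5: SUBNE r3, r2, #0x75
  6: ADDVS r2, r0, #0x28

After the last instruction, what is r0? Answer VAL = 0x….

VAL = 0x3a

0: ✓ CMP  NZCV=0010
1: · ADDLS
2: · SUBVS
3: ✓ CMP  NZCV=0011
4: · SUBGT
5: ✓ SUBNE  r3←0x07
6: ✓ ADDVS  r2←0x62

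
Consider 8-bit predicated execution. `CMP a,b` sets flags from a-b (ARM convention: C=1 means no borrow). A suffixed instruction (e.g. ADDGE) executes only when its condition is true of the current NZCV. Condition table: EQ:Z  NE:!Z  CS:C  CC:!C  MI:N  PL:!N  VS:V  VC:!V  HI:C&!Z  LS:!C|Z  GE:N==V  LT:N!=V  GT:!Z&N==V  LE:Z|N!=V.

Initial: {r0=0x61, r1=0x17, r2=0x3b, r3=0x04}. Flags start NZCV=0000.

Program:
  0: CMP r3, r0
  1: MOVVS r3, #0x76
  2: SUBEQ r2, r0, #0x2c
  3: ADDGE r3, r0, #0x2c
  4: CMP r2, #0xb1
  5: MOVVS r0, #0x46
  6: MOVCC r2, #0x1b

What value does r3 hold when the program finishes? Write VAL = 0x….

0: ✓ CMP  NZCV=1000
1: · MOVVS
2: · SUBEQ
3: · ADDGE
4: ✓ CMP  NZCV=1001
5: ✓ MOVVS  r0←0x46
6: ✓ MOVCC  r2←0x1b

VAL = 0x04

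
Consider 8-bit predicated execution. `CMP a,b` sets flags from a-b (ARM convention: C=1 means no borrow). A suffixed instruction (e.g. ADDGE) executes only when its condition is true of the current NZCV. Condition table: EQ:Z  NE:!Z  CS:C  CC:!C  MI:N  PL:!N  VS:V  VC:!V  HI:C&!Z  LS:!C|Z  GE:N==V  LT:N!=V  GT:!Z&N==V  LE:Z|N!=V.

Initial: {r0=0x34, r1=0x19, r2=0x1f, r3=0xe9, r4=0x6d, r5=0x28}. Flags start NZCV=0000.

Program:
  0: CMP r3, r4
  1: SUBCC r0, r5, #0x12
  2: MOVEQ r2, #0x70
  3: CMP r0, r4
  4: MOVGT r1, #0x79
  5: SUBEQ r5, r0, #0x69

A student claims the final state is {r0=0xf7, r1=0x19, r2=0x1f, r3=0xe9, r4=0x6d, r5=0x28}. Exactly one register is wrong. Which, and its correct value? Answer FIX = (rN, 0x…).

FIX = (r0, 0x34)

[0] flags=0011 → (cmp)
[1] flags=0011 CC?F → skip
[2] flags=0011 EQ?F → skip
[3] flags=1000 → (cmp)
[4] flags=1000 GT?F → skip
[5] flags=1000 EQ?F → skip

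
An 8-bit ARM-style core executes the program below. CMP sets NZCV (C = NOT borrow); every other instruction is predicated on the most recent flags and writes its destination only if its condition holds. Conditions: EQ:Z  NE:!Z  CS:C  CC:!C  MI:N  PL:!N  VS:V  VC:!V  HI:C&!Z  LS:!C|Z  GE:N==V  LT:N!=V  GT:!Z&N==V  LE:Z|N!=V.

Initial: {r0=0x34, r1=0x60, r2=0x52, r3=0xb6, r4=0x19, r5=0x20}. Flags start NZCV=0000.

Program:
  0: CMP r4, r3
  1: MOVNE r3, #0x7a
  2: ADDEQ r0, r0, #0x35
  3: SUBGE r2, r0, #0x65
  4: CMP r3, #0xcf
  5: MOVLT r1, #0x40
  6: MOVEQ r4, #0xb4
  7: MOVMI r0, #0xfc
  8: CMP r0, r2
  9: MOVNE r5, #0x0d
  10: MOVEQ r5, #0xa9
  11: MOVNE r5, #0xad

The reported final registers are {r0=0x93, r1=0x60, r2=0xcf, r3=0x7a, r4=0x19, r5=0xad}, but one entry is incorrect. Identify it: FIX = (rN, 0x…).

FIX = (r0, 0xfc)

0: ✓ CMP  NZCV=0000
1: ✓ MOVNE  r3←0x7a
2: · ADDEQ
3: ✓ SUBGE  r2←0xcf
4: ✓ CMP  NZCV=1001
5: · MOVLT
6: · MOVEQ
7: ✓ MOVMI  r0←0xfc
8: ✓ CMP  NZCV=0010
9: ✓ MOVNE  r5←0x0d
10: · MOVEQ
11: ✓ MOVNE  r5←0xad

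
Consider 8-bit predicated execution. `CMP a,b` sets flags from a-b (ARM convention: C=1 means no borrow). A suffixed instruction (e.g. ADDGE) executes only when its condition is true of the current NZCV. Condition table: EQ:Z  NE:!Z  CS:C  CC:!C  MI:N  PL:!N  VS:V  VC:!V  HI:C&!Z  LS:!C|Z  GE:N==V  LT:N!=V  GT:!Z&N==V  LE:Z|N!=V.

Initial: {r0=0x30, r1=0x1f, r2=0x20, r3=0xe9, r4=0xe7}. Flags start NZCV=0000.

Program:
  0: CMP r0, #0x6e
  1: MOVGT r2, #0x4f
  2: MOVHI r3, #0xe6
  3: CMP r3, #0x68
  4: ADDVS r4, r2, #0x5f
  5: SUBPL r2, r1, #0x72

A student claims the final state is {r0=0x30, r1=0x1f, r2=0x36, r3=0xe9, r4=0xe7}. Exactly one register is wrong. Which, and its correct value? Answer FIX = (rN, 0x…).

FIX = (r2, 0x20)

[0] flags=1000 → (cmp)
[1] flags=1000 GT?F → skip
[2] flags=1000 HI?F → skip
[3] flags=1010 → (cmp)
[4] flags=1010 VS?F → skip
[5] flags=1010 PL?F → skip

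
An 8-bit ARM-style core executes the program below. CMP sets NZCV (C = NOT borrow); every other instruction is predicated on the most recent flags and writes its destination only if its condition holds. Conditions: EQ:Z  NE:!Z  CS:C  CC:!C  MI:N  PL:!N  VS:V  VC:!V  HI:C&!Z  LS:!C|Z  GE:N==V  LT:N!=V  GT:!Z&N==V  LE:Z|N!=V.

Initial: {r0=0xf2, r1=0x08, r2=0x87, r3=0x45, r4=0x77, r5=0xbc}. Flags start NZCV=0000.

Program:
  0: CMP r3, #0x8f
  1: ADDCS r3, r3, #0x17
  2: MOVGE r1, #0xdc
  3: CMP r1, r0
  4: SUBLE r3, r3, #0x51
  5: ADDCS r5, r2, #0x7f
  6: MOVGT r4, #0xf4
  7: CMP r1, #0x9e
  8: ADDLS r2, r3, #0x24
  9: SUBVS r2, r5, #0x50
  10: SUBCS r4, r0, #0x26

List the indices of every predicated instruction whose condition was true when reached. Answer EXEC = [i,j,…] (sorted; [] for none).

0: ✓ CMP  NZCV=1001
1: · ADDCS
2: ✓ MOVGE  r1←0xdc
3: ✓ CMP  NZCV=1000
4: ✓ SUBLE  r3←0xf4
5: · ADDCS
6: · MOVGT
7: ✓ CMP  NZCV=0010
8: · ADDLS
9: · SUBVS
10: ✓ SUBCS  r4←0xcc

EXEC = [2,4,10]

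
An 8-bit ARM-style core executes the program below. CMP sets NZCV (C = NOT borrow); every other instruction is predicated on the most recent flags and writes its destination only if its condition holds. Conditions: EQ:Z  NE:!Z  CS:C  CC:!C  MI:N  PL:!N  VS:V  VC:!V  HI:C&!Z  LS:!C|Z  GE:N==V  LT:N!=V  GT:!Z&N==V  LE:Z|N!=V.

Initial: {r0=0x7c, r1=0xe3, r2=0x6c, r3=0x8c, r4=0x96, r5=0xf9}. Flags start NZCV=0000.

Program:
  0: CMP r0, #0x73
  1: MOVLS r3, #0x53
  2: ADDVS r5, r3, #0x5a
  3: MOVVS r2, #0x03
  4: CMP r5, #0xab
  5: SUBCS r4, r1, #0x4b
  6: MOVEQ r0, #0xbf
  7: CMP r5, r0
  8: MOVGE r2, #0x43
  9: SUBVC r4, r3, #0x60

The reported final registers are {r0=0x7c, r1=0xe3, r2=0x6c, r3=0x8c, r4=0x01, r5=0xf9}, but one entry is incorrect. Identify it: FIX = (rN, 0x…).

[0] flags=0010 → (cmp)
[1] flags=0010 LS?F → skip
[2] flags=0010 VS?F → skip
[3] flags=0010 VS?F → skip
[4] flags=0010 → (cmp)
[5] flags=0010 CS?T → r4=0x98
[6] flags=0010 EQ?F → skip
[7] flags=0011 → (cmp)
[8] flags=0011 GE?F → skip
[9] flags=0011 VC?F → skip

FIX = (r4, 0x98)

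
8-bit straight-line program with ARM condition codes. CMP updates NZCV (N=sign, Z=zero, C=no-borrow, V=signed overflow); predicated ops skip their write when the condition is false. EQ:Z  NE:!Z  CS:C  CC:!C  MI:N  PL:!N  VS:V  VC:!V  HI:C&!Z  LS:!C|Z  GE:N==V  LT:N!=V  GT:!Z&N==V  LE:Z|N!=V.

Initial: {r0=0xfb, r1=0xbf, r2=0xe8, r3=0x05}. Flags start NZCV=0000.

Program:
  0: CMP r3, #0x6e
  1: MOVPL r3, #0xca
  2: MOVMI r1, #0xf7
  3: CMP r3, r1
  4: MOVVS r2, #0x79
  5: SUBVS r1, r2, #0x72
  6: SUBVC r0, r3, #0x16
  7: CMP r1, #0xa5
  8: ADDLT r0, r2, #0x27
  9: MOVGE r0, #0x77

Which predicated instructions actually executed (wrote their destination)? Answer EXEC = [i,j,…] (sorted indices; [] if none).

0: ✓ CMP  NZCV=1000
1: · MOVPL
2: ✓ MOVMI  r1←0xf7
3: ✓ CMP  NZCV=0000
4: · MOVVS
5: · SUBVS
6: ✓ SUBVC  r0←0xef
7: ✓ CMP  NZCV=0010
8: · ADDLT
9: ✓ MOVGE  r0←0x77

EXEC = [2,6,9]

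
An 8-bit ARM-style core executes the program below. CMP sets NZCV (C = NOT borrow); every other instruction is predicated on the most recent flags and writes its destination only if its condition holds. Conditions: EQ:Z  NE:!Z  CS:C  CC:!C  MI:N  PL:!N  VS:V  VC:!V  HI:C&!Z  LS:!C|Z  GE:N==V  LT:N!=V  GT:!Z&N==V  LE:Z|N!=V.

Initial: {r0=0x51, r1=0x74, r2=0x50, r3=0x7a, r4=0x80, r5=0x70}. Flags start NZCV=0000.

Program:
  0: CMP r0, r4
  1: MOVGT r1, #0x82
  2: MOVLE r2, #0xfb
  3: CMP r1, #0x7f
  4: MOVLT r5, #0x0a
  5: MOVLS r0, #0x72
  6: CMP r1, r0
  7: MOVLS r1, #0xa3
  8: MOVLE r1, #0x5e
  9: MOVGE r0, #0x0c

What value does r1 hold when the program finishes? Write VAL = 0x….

[0] flags=1001 → (cmp)
[1] flags=1001 GT?T → r1=0x82
[2] flags=1001 LE?F → skip
[3] flags=0011 → (cmp)
[4] flags=0011 LT?T → r5=0x0a
[5] flags=0011 LS?F → skip
[6] flags=0011 → (cmp)
[7] flags=0011 LS?F → skip
[8] flags=0011 LE?T → r1=0x5e
[9] flags=0011 GE?F → skip

VAL = 0x5e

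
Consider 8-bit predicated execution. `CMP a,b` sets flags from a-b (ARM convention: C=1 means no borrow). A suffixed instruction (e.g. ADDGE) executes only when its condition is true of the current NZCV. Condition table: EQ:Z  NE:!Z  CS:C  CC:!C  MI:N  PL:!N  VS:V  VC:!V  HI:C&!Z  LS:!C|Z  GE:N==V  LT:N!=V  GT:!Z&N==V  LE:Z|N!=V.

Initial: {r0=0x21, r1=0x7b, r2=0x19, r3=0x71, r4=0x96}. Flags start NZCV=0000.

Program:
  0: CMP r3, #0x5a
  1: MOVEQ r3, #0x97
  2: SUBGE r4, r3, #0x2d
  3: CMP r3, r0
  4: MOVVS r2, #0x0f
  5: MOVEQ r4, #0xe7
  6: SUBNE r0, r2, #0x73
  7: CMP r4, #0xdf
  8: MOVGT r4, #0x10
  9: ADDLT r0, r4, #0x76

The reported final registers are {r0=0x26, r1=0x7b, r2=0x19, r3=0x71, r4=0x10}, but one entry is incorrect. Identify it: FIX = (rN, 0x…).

FIX = (r0, 0xa6)

0: ✓ CMP  NZCV=0010
1: · MOVEQ
2: ✓ SUBGE  r4←0x44
3: ✓ CMP  NZCV=0010
4: · MOVVS
5: · MOVEQ
6: ✓ SUBNE  r0←0xa6
7: ✓ CMP  NZCV=0000
8: ✓ MOVGT  r4←0x10
9: · ADDLT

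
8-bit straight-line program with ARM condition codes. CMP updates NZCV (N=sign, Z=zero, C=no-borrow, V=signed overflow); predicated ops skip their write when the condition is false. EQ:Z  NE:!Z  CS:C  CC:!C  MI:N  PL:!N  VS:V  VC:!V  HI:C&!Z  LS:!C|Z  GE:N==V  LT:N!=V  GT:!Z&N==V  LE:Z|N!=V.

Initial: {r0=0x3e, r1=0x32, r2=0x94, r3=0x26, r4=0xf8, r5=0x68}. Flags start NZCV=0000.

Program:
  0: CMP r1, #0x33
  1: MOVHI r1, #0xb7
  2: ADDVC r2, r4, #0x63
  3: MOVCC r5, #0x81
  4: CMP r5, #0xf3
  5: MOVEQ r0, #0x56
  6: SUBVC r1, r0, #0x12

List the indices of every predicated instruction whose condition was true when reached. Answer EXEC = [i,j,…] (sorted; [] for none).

0: ✓ CMP  NZCV=1000
1: · MOVHI
2: ✓ ADDVC  r2←0x5b
3: ✓ MOVCC  r5←0x81
4: ✓ CMP  NZCV=1000
5: · MOVEQ
6: ✓ SUBVC  r1←0x2c

EXEC = [2,3,6]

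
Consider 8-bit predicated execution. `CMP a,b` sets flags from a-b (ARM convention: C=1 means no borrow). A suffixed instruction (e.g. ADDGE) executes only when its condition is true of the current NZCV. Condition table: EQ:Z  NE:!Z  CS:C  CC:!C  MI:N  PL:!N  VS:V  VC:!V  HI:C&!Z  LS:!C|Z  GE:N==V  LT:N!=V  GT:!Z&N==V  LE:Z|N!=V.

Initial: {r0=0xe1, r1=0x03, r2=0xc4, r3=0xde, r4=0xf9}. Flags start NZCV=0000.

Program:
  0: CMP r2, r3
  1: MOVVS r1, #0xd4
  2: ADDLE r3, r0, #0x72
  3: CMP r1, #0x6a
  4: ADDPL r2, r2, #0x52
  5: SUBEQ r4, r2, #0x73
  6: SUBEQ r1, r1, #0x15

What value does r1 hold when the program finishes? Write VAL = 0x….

0: ✓ CMP  NZCV=1000
1: · MOVVS
2: ✓ ADDLE  r3←0x53
3: ✓ CMP  NZCV=1000
4: · ADDPL
5: · SUBEQ
6: · SUBEQ

VAL = 0x03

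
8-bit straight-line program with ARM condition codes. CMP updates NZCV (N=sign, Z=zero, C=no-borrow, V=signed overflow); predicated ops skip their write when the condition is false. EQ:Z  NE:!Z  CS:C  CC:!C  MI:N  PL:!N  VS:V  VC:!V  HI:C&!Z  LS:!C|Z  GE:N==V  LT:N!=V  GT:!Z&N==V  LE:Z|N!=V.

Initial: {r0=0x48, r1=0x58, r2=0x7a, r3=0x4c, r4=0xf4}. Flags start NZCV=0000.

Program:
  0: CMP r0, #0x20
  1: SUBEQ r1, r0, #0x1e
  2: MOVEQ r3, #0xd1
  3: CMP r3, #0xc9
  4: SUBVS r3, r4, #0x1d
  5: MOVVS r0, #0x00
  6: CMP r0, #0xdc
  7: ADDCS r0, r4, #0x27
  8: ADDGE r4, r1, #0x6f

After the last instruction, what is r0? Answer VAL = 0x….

0: ✓ CMP  NZCV=0010
1: · SUBEQ
2: · MOVEQ
3: ✓ CMP  NZCV=1001
4: ✓ SUBVS  r3←0xd7
5: ✓ MOVVS  r0←0x00
6: ✓ CMP  NZCV=0000
7: · ADDCS
8: ✓ ADDGE  r4←0xc7

VAL = 0x00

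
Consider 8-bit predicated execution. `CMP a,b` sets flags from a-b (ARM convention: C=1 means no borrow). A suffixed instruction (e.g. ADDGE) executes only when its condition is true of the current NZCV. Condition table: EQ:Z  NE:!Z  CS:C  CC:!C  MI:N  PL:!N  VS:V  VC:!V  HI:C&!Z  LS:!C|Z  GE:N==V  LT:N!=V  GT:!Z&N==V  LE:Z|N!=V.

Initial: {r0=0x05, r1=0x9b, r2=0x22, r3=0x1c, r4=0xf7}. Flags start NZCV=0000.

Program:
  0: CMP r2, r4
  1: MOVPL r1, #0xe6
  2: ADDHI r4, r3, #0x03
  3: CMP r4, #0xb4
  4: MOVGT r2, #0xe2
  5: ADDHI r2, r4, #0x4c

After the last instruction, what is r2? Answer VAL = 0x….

VAL = 0x43

0: ✓ CMP  NZCV=0000
1: ✓ MOVPL  r1←0xe6
2: · ADDHI
3: ✓ CMP  NZCV=0010
4: ✓ MOVGT  r2←0xe2
5: ✓ ADDHI  r2←0x43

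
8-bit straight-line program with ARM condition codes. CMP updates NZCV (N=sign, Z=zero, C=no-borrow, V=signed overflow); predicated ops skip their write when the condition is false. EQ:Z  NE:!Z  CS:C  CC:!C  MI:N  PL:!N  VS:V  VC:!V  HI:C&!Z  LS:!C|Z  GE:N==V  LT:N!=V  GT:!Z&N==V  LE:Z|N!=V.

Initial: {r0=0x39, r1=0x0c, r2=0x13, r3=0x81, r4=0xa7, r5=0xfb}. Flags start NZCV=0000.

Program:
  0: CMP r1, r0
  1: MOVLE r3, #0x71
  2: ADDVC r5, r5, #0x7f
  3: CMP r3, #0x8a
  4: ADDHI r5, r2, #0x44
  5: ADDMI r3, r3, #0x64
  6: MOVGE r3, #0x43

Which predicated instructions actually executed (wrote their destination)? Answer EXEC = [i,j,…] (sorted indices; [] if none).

EXEC = [1,2,5,6]

0: ✓ CMP  NZCV=1000
1: ✓ MOVLE  r3←0x71
2: ✓ ADDVC  r5←0x7a
3: ✓ CMP  NZCV=1001
4: · ADDHI
5: ✓ ADDMI  r3←0xd5
6: ✓ MOVGE  r3←0x43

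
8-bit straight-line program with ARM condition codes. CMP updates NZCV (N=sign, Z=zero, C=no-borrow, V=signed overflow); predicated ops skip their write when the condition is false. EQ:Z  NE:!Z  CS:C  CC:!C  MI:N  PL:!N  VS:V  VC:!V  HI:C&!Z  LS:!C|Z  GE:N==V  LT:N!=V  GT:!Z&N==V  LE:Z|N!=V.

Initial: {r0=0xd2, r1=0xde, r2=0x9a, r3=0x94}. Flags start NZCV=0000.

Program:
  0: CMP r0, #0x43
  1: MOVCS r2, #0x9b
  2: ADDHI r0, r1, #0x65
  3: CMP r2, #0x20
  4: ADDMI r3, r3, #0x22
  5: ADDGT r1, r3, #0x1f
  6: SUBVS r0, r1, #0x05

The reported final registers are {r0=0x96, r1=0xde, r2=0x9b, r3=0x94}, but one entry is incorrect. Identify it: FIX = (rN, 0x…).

FIX = (r0, 0xd9)

[0] flags=1010 → (cmp)
[1] flags=1010 CS?T → r2=0x9b
[2] flags=1010 HI?T → r0=0x43
[3] flags=0011 → (cmp)
[4] flags=0011 MI?F → skip
[5] flags=0011 GT?F → skip
[6] flags=0011 VS?T → r0=0xd9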